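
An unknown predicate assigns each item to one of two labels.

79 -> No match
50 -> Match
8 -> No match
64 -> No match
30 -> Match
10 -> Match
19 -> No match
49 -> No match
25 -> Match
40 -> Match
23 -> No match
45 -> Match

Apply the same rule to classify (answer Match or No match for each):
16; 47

The rule appears to be: multiple of 5.
16: 16 = 5·3 + 1 — fails the rule, so No match. 47: 47 = 5·9 + 2 — fails the rule, so No match.

No match, No match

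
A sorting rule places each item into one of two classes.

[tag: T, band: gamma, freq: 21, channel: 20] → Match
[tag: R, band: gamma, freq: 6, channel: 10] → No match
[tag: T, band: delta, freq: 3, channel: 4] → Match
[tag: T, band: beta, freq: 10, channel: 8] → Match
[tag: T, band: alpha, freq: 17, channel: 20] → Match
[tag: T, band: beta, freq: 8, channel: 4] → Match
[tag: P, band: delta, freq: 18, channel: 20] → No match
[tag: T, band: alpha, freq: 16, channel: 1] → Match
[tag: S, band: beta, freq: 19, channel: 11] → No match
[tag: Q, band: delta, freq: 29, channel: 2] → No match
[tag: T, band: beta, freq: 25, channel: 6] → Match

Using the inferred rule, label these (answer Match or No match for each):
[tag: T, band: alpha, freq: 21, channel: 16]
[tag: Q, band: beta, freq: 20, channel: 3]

Match, No match

The pattern is that an item is 'Match' exactly when: tag is T.
[tag: T, band: alpha, freq: 21, channel: 16] — tag is T, hence Match. [tag: Q, band: beta, freq: 20, channel: 3] — tag is Q, hence No match.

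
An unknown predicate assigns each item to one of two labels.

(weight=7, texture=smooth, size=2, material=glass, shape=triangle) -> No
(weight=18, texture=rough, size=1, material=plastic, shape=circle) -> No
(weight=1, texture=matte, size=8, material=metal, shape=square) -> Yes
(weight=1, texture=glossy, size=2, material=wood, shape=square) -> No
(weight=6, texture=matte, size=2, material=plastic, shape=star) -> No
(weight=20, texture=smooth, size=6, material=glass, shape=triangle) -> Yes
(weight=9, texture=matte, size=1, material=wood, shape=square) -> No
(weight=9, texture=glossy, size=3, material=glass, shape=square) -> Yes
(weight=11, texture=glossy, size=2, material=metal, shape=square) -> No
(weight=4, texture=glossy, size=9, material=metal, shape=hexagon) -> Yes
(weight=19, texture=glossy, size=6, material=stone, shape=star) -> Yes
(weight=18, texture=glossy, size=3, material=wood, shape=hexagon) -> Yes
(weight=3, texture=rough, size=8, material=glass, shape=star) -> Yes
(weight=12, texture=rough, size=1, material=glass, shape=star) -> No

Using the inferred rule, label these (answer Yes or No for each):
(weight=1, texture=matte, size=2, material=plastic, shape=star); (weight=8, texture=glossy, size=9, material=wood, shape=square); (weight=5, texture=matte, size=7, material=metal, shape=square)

Every 'Yes' example satisfies: size ≥ 3. None of the 'No' examples do.
(weight=1, texture=matte, size=2, material=plastic, shape=star) — size = 2, hence No.
(weight=8, texture=glossy, size=9, material=wood, shape=square) — size = 9, hence Yes.
(weight=5, texture=matte, size=7, material=metal, shape=square) — size = 7, hence Yes.

No, Yes, Yes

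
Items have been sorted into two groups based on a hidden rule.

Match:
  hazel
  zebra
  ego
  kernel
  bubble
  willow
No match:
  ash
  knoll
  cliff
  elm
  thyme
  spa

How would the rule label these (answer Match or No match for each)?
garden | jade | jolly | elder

The rule appears to be: has ≥ 2 vowels.
Match: garden, since 2 vowels. Match: jade, since 2 vowels. No match: jolly, since 1 vowel. Match: elder, since 2 vowels.

Match, Match, No match, Match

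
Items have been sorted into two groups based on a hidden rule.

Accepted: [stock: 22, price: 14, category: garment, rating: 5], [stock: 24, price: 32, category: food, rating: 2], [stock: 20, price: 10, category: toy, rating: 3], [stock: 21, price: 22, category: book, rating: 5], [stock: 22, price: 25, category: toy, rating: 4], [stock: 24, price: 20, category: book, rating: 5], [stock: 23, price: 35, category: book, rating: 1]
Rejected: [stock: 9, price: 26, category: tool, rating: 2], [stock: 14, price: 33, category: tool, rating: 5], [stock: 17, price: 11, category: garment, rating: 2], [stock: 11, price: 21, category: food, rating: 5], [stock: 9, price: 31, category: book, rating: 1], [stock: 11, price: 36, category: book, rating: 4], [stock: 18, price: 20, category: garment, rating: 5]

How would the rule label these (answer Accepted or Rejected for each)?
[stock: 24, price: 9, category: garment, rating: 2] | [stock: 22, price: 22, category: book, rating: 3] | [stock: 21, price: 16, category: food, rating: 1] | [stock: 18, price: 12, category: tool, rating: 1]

Accepted, Accepted, Accepted, Rejected

'Accepted' ⟺ stock ≥ 20.
[stock: 24, price: 9, category: garment, rating: 2]: stock = 24 — checks out, so Accepted.
[stock: 22, price: 22, category: book, rating: 3]: stock = 22 — checks out, so Accepted.
[stock: 21, price: 16, category: food, rating: 1]: stock = 21 — checks out, so Accepted.
[stock: 18, price: 12, category: tool, rating: 1]: stock = 18 — does not satisfy this, so Rejected.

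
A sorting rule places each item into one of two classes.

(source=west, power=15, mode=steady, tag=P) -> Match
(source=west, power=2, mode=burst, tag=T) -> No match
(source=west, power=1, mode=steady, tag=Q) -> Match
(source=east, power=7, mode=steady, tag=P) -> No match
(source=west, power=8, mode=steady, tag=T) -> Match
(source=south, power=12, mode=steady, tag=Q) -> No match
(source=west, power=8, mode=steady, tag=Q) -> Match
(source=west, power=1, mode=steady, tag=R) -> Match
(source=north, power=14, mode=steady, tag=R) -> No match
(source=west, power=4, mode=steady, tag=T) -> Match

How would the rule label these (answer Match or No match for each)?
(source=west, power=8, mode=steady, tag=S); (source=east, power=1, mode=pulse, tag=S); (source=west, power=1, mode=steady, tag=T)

The rule appears to be: mode is steady AND source is west.
(source=west, power=8, mode=steady, tag=S): mode is steady, source is west, passes → Match.
(source=east, power=1, mode=pulse, tag=S): mode is pulse, source is east, doesn't qualify → No match.
(source=west, power=1, mode=steady, tag=T): mode is steady, source is west, passes → Match.

Match, No match, Match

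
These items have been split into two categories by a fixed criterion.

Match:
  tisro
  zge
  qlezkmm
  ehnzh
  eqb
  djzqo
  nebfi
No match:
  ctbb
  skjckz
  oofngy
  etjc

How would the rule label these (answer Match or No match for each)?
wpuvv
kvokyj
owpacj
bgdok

All 'Match' examples share one property — odd length — and every 'No match' example lacks it.
wpuvv: length 5 — qualifies, so Match. kvokyj: length 6 — lacks this property, so No match. owpacj: length 6 — lacks this property, so No match. bgdok: length 5 — qualifies, so Match.

Match, No match, No match, Match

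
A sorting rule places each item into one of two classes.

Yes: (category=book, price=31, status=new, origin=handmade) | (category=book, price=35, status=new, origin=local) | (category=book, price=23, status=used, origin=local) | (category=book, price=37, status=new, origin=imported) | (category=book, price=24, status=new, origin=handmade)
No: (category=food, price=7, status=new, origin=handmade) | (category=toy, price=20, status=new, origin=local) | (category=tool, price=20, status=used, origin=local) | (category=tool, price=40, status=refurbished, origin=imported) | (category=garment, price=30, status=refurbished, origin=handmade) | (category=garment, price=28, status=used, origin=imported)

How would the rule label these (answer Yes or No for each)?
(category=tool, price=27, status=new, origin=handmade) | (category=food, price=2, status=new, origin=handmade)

No, No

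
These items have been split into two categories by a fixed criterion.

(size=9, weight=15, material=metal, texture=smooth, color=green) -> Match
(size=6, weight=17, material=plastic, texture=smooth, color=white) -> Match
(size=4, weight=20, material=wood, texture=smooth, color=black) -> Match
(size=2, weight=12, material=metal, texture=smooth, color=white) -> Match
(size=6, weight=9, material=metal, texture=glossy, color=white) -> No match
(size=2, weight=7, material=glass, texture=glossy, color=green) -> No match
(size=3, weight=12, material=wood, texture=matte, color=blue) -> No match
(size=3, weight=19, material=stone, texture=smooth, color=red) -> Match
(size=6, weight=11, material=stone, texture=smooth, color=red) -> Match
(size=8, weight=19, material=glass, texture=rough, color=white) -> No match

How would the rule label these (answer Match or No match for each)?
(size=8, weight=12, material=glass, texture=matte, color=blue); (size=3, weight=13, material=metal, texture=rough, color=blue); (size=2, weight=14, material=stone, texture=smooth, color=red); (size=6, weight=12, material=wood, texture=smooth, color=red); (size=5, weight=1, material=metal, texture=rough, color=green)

Looking at the examples, the only property every 'Match' case has and every 'No match' case lacks is: texture is smooth.
(size=8, weight=12, material=glass, texture=matte, color=blue): texture is matte — doesn't match, so No match. (size=3, weight=13, material=metal, texture=rough, color=blue): texture is rough — doesn't match, so No match. (size=2, weight=14, material=stone, texture=smooth, color=red): texture is smooth — satisfies this, so Match. (size=6, weight=12, material=wood, texture=smooth, color=red): texture is smooth — satisfies this, so Match. (size=5, weight=1, material=metal, texture=rough, color=green): texture is rough — doesn't match, so No match.

No match, No match, Match, Match, No match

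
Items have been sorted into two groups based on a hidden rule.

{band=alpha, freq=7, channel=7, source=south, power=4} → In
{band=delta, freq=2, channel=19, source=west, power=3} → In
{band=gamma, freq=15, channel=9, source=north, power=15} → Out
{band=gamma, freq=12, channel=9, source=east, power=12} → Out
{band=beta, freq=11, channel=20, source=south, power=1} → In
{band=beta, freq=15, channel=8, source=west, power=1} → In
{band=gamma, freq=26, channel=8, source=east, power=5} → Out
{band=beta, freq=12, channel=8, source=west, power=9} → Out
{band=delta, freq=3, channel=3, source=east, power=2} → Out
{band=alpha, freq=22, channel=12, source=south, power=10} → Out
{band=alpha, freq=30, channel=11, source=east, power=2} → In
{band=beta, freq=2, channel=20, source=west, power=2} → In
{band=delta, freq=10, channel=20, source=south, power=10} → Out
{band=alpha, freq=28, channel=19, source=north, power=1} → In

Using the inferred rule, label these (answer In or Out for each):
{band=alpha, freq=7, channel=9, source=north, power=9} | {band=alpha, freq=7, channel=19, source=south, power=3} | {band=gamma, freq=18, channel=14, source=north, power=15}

Out, In, Out

All 'In' examples share one property — power ≤ 4 AND channel ≥ 7 — and every 'Out' example lacks it.
{band=alpha, freq=7, channel=9, source=north, power=9}: power = 9, channel = 9, doesn't qualify → Out. {band=alpha, freq=7, channel=19, source=south, power=3}: power = 3, channel = 19, has this property → In. {band=gamma, freq=18, channel=14, source=north, power=15}: power = 15, channel = 14, doesn't qualify → Out.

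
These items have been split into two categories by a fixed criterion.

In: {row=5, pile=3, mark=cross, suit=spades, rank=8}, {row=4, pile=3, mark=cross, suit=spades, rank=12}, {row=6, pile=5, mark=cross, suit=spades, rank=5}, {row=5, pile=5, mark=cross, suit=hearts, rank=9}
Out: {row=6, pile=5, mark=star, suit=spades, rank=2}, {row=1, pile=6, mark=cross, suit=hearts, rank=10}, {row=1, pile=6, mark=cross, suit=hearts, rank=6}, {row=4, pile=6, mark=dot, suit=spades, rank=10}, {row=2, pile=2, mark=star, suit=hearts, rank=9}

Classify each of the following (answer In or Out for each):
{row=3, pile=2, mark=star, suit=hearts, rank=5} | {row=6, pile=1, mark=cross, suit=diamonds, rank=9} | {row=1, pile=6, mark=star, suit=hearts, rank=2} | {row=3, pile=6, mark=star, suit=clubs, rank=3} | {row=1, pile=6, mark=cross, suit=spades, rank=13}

Rule: mark is cross AND row ≥ 2. This holds for each 'In' example and fails for each 'Out' one.
Out: {row=3, pile=2, mark=star, suit=hearts, rank=5}, since mark is star, row = 3. In: {row=6, pile=1, mark=cross, suit=diamonds, rank=9}, since mark is cross, row = 6. Out: {row=1, pile=6, mark=star, suit=hearts, rank=2}, since mark is star, row = 1. Out: {row=3, pile=6, mark=star, suit=clubs, rank=3}, since mark is star, row = 3. Out: {row=1, pile=6, mark=cross, suit=spades, rank=13}, since mark is cross, row = 1.

Out, In, Out, Out, Out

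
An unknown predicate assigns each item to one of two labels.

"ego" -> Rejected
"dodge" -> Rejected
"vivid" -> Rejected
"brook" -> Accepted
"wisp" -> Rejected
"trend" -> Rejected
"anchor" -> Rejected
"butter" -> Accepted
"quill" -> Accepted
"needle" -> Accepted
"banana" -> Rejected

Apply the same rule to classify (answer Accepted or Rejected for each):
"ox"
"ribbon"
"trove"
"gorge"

A rule that fits every label: has a double letter — true of each 'Accepted' example, false of each 'Rejected' one.
"ox": no doubled letter, lacks this property → Rejected. "ribbon": 'bb' doubled, satisfies this → Accepted. "trove": no doubled letter, lacks this property → Rejected. "gorge": no doubled letter, lacks this property → Rejected.

Rejected, Accepted, Rejected, Rejected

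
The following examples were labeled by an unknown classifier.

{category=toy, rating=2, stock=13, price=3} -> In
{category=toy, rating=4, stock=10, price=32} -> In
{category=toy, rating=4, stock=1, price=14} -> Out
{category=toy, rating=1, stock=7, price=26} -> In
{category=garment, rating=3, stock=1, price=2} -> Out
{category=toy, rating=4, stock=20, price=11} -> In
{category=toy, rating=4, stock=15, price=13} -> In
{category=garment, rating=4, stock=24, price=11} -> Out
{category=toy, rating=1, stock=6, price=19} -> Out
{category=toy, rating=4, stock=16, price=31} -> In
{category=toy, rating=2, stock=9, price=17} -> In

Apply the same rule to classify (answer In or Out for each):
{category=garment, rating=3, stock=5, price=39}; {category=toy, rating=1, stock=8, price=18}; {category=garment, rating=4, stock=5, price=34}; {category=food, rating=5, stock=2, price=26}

Out, In, Out, Out

The simplest hypothesis consistent with all the labels is: category is toy AND stock ≥ 7.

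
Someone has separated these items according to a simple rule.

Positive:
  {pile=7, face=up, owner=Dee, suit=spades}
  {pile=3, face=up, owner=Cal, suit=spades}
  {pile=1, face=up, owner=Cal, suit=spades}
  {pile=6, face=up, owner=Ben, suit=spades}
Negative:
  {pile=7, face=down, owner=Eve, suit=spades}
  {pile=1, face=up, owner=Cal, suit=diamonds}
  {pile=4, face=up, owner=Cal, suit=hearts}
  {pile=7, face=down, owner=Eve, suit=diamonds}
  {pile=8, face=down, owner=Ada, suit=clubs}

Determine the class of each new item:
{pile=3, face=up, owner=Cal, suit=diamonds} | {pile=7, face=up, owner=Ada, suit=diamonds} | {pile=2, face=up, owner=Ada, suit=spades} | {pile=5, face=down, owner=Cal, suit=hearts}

The pattern is that an item is 'Positive' exactly when: suit is spades AND face is up.
{pile=3, face=up, owner=Cal, suit=diamonds}: Negative (suit is diamonds, face is up). {pile=7, face=up, owner=Ada, suit=diamonds}: Negative (suit is diamonds, face is up). {pile=2, face=up, owner=Ada, suit=spades}: Positive (suit is spades, face is up). {pile=5, face=down, owner=Cal, suit=hearts}: Negative (suit is hearts, face is down).

Negative, Negative, Positive, Negative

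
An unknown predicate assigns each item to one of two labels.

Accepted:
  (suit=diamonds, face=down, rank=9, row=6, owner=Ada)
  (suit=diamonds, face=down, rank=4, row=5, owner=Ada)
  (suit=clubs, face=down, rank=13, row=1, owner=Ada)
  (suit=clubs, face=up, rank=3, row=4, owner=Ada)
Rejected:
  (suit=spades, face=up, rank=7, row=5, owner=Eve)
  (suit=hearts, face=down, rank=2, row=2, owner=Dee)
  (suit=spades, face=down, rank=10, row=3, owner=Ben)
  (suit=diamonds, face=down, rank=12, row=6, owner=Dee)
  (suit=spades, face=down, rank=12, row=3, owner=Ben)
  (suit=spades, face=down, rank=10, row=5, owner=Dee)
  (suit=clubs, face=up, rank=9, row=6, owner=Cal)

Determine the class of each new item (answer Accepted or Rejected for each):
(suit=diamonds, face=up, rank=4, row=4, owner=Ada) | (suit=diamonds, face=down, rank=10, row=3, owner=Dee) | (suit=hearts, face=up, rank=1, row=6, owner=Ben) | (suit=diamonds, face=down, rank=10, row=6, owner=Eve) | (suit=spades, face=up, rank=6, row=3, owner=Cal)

Accepted, Rejected, Rejected, Rejected, Rejected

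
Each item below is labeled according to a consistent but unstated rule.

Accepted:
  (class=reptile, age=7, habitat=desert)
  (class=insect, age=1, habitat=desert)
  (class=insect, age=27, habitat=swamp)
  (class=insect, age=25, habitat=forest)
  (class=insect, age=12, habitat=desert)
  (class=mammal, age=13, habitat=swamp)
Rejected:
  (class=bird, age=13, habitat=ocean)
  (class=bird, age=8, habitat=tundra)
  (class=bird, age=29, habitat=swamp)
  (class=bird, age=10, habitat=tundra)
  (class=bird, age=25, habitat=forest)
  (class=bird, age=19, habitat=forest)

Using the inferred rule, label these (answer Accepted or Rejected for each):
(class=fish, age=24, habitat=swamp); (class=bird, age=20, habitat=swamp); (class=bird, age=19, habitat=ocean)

One predicate separates the groups cleanly: class is not bird.
(class=fish, age=24, habitat=swamp): class is fish, fits → Accepted.
(class=bird, age=20, habitat=swamp): class is bird, doesn't match → Rejected.
(class=bird, age=19, habitat=ocean): class is bird, doesn't match → Rejected.

Accepted, Rejected, Rejected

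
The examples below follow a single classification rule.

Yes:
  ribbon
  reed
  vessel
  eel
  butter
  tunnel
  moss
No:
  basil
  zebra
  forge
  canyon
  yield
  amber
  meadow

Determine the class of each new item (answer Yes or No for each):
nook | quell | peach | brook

The rule appears to be: has a double letter.
nook: 'oo' doubled — meets the rule, so Yes. quell: 'll' doubled — meets the rule, so Yes. peach: no doubled letter — fails the rule, so No. brook: 'oo' doubled — meets the rule, so Yes.

Yes, Yes, No, Yes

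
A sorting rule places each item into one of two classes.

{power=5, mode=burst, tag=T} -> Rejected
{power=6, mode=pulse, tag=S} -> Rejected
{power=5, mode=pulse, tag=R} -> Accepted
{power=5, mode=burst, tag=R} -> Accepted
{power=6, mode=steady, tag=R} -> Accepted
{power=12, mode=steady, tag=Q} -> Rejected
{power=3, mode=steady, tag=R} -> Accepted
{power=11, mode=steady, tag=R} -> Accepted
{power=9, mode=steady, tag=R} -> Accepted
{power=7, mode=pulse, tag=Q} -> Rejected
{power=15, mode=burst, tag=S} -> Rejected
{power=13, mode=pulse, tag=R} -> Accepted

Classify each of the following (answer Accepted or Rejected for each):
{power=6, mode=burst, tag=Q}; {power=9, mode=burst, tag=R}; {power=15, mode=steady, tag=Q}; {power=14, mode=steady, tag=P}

All 'Accepted' examples share one property — tag is R — and every 'Rejected' example lacks it.
{power=6, mode=burst, tag=Q}: tag is Q, doesn't qualify → Rejected. {power=9, mode=burst, tag=R}: tag is R, matches → Accepted. {power=15, mode=steady, tag=Q}: tag is Q, doesn't qualify → Rejected. {power=14, mode=steady, tag=P}: tag is P, doesn't qualify → Rejected.

Rejected, Accepted, Rejected, Rejected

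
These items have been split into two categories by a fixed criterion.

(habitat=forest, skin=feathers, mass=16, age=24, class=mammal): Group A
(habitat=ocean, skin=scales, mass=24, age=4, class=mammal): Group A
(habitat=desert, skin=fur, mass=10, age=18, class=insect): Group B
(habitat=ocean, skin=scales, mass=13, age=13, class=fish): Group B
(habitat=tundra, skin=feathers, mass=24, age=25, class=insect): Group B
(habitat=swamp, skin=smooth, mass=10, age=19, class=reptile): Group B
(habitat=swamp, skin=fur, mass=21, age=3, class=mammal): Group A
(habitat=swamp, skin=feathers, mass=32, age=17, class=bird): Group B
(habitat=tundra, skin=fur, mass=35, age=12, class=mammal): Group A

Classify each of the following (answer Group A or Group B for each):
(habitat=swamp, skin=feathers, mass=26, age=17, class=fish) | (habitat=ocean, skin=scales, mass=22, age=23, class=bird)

Group B, Group B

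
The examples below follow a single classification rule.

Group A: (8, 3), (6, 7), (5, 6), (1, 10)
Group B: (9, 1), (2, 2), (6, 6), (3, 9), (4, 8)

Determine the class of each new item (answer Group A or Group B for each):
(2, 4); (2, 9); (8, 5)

Group B, Group A, Group A

Rule: sum is odd. This holds for each 'Group A' example and fails for each 'Group B' one.
Group B: (2, 4), since 2+4 = 6.
Group A: (2, 9), since 2+9 = 11.
Group A: (8, 5), since 8+5 = 13.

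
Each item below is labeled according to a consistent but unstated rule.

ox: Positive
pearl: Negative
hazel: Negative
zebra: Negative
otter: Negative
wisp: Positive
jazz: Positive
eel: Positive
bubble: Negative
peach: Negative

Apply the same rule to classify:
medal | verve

Negative, Negative

A rule that fits every label: length ≤ 4 — true of each 'Positive' example, false of each 'Negative' one.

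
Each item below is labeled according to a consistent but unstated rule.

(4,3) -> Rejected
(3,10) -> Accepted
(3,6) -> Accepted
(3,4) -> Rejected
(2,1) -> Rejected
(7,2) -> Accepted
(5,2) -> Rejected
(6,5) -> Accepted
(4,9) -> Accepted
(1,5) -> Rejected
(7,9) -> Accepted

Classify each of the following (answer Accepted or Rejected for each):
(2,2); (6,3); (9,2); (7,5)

Rejected, Accepted, Accepted, Accepted

The simplest hypothesis consistent with all the labels is: sum ≥ 9.
Rejected: (2,2), since 2+2 = 4. Accepted: (6,3), since 6+3 = 9. Accepted: (9,2), since 9+2 = 11. Accepted: (7,5), since 7+5 = 12.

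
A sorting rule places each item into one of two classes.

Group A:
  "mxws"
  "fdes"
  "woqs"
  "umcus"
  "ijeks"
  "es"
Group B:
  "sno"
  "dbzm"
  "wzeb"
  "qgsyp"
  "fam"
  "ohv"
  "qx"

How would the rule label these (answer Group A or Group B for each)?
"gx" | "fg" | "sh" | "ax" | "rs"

Looking at the examples, the only property every 'Group A' case has and every 'Group B' case lacks is: ends with 's'.
"gx" → ends with 'x' → Group B. "fg" → ends with 'g' → Group B. "sh" → ends with 'h' → Group B. "ax" → ends with 'x' → Group B. "rs" → ends with 's' → Group A.

Group B, Group B, Group B, Group B, Group A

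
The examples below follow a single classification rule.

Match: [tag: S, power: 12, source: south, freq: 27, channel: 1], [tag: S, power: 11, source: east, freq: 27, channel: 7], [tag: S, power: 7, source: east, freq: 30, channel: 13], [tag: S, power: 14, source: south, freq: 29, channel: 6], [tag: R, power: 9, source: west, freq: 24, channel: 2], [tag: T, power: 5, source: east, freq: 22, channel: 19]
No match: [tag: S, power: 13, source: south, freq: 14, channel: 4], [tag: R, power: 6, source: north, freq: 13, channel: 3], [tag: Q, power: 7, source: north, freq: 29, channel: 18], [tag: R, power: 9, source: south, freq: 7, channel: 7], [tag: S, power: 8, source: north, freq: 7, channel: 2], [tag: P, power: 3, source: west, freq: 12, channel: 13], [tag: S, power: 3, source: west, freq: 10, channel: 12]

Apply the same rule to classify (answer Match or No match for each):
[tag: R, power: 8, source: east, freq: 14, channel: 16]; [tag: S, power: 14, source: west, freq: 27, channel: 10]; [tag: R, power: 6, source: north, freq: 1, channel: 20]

The pattern is that an item is 'Match' exactly when: channel ≠ 18 AND freq ≥ 22.

No match, Match, No match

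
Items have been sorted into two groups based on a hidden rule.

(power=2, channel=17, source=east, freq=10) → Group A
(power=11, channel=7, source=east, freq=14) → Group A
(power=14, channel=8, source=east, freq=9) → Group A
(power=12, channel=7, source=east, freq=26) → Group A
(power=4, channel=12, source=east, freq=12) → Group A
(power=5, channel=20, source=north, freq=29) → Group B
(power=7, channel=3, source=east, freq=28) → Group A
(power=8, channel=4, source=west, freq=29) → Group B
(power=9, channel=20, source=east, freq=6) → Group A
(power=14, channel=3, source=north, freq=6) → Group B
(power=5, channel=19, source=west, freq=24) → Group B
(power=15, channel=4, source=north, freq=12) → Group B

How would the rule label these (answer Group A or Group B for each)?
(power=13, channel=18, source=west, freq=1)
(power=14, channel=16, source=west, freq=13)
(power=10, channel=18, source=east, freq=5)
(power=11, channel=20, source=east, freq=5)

Group B, Group B, Group A, Group A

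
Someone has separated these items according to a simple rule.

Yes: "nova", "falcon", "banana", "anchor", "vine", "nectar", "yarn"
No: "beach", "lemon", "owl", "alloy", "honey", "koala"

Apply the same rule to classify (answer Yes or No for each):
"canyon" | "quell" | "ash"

Yes, No, No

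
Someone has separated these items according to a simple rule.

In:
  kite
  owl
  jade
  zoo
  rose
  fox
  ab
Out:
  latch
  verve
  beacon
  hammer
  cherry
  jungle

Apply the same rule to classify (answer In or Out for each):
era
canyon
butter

A rule that fits every label: length ≤ 4 — true of each 'In' example, false of each 'Out' one.
In: era, since length 3.
Out: canyon, since length 6.
Out: butter, since length 6.

In, Out, Out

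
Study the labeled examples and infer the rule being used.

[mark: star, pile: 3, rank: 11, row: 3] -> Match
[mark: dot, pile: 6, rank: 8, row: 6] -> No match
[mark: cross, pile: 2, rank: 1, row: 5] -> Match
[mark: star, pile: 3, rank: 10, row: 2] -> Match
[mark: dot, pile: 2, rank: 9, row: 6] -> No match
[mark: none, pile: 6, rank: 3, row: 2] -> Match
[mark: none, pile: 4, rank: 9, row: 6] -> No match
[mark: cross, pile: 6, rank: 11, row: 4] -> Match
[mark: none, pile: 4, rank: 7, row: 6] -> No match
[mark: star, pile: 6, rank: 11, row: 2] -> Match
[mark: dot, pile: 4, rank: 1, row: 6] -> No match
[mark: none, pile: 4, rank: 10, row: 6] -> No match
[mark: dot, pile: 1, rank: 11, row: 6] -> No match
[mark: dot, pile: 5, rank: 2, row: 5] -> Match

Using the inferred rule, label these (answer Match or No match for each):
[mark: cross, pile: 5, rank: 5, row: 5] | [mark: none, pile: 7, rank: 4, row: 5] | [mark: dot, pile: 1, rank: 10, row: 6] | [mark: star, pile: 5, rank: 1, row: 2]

The distinguishing property — row ≤ 5 — holds for all the 'Match' cases and none of the 'No match' cases.
[mark: cross, pile: 5, rank: 5, row: 5]: row = 5, meets the rule → Match. [mark: none, pile: 7, rank: 4, row: 5]: row = 5, meets the rule → Match. [mark: dot, pile: 1, rank: 10, row: 6]: row = 6, does not fit → No match. [mark: star, pile: 5, rank: 1, row: 2]: row = 2, meets the rule → Match.

Match, Match, No match, Match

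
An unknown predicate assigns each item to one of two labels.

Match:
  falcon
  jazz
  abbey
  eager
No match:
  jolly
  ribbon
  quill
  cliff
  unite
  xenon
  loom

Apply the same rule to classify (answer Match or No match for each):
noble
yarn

'Match' ⟺ contains 'a'.
noble → no 'a' → No match. yarn → has 'a' → Match.

No match, Match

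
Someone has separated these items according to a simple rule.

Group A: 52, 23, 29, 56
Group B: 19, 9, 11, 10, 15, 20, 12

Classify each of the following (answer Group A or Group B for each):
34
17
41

Group A, Group B, Group A

A rule that fits every label: at least 23 — true of each 'Group A' example, false of each 'Group B' one.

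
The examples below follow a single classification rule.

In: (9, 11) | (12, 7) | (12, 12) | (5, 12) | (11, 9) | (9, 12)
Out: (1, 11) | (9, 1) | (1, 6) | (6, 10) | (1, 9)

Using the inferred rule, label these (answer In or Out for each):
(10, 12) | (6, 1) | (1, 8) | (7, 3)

Rule: sum ≥ 17. This holds for each 'In' example and fails for each 'Out' one.
(10, 12): In (10+12 = 22). (6, 1): Out (6+1 = 7). (1, 8): Out (1+8 = 9). (7, 3): Out (7+3 = 10).

In, Out, Out, Out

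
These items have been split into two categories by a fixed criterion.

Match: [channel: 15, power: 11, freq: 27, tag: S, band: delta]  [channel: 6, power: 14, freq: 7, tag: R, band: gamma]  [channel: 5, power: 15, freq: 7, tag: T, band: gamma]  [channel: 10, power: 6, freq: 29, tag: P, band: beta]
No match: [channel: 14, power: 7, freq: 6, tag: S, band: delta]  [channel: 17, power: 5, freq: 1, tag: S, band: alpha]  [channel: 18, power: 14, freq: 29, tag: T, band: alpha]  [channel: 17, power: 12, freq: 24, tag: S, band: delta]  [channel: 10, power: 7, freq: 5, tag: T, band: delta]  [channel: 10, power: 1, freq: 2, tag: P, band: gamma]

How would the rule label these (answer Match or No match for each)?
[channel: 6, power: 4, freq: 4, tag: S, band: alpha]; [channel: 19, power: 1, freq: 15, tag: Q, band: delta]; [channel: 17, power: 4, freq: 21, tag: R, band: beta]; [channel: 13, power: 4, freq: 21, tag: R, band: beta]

No match, No match, No match, Match

The common property of the 'Match' items is: channel ≤ 15 AND freq ≥ 7. No 'No match' item has it.
[channel: 6, power: 4, freq: 4, tag: S, band: alpha] — channel = 6, freq = 4, hence No match. [channel: 19, power: 1, freq: 15, tag: Q, band: delta] — channel = 19, freq = 15, hence No match. [channel: 17, power: 4, freq: 21, tag: R, band: beta] — channel = 17, freq = 21, hence No match. [channel: 13, power: 4, freq: 21, tag: R, band: beta] — channel = 13, freq = 21, hence Match.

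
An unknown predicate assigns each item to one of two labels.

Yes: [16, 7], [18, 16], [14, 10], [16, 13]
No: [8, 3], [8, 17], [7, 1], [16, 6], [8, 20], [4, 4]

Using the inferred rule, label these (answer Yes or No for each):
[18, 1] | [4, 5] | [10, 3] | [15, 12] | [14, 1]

The classifier is using: first > second AND sum ≥ 23.
No: [18, 1], since 18 > 1, 18+1 = 19.
No: [4, 5], since 4 < 5, 4+5 = 9.
No: [10, 3], since 10 > 3, 10+3 = 13.
Yes: [15, 12], since 15 > 12, 15+12 = 27.
No: [14, 1], since 14 > 1, 14+1 = 15.

No, No, No, Yes, No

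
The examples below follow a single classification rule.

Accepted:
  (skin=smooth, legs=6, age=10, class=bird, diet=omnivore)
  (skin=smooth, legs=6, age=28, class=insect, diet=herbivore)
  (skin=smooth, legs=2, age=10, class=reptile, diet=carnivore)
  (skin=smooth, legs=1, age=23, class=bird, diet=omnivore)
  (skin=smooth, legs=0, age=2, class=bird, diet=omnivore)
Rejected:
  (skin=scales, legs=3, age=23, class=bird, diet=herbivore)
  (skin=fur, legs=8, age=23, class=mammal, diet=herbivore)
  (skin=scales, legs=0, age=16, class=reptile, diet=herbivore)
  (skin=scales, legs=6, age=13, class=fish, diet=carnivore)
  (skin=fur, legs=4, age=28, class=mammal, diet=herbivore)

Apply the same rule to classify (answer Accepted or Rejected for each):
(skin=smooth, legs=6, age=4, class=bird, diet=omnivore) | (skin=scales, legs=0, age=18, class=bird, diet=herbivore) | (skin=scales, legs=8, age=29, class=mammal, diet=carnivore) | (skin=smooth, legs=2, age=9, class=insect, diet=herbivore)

Rule: skin is smooth. This holds for each 'Accepted' example and fails for each 'Rejected' one.
Accepted: (skin=smooth, legs=6, age=4, class=bird, diet=omnivore), since skin is smooth. Rejected: (skin=scales, legs=0, age=18, class=bird, diet=herbivore), since skin is scales. Rejected: (skin=scales, legs=8, age=29, class=mammal, diet=carnivore), since skin is scales. Accepted: (skin=smooth, legs=2, age=9, class=insect, diet=herbivore), since skin is smooth.

Accepted, Rejected, Rejected, Accepted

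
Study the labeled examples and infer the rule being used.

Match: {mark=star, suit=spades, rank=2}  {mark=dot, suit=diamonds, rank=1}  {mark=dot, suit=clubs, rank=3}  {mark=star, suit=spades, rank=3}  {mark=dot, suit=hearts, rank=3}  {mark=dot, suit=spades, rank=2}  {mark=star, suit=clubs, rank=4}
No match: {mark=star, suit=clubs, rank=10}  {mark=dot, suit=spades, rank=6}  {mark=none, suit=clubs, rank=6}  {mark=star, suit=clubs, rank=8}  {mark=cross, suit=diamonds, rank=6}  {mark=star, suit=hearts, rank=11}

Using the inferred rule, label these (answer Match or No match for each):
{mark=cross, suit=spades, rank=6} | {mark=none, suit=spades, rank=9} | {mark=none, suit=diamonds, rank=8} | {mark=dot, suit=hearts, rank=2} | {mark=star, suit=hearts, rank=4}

No match, No match, No match, Match, Match

'Match' ⟺ rank ≤ 4.
{mark=cross, suit=spades, rank=6}: No match (rank = 6). {mark=none, suit=spades, rank=9}: No match (rank = 9). {mark=none, suit=diamonds, rank=8}: No match (rank = 8). {mark=dot, suit=hearts, rank=2}: Match (rank = 2). {mark=star, suit=hearts, rank=4}: Match (rank = 4).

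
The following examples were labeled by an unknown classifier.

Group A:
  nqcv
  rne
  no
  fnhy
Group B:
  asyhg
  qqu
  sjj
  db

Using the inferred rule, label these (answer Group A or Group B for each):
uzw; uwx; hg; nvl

Group B, Group B, Group B, Group A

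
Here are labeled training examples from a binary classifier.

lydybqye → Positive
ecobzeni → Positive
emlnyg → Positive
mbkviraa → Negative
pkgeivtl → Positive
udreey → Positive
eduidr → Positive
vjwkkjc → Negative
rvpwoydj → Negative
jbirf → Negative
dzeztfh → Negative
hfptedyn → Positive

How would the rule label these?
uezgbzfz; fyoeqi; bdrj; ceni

Positive, Positive, Negative, Positive

The rule appears to be: even length AND contains 'e'.
Positive: uezgbzfz, since length 8, has 'e'. Positive: fyoeqi, since length 6, has 'e'. Negative: bdrj, since length 4, no 'e'. Positive: ceni, since length 4, has 'e'.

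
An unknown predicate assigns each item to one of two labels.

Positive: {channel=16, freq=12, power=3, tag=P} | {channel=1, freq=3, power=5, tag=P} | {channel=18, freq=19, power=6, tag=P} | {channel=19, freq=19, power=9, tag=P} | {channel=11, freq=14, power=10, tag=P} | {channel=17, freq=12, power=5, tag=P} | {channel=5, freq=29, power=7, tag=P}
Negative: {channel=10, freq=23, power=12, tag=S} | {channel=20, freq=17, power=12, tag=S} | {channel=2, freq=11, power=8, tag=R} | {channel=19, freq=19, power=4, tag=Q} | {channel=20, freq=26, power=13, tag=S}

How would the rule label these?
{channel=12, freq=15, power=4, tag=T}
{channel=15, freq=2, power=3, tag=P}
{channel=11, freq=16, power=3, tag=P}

Negative, Positive, Positive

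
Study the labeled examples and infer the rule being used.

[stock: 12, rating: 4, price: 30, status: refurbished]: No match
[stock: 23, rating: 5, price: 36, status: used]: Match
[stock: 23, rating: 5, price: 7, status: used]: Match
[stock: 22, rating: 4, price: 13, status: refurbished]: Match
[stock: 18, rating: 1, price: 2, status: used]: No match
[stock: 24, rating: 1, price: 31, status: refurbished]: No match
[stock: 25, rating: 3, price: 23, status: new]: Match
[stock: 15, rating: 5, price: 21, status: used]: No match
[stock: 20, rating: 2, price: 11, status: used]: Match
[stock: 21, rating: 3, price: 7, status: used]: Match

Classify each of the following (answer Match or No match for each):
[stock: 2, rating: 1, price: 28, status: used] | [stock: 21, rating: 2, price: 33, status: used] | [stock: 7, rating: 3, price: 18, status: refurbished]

No match, Match, No match

The rule appears to be: stock ≥ 18 AND rating ≥ 2.
[stock: 2, rating: 1, price: 28, status: used] → stock = 2, rating = 1 → No match. [stock: 21, rating: 2, price: 33, status: used] → stock = 21, rating = 2 → Match. [stock: 7, rating: 3, price: 18, status: refurbished] → stock = 7, rating = 3 → No match.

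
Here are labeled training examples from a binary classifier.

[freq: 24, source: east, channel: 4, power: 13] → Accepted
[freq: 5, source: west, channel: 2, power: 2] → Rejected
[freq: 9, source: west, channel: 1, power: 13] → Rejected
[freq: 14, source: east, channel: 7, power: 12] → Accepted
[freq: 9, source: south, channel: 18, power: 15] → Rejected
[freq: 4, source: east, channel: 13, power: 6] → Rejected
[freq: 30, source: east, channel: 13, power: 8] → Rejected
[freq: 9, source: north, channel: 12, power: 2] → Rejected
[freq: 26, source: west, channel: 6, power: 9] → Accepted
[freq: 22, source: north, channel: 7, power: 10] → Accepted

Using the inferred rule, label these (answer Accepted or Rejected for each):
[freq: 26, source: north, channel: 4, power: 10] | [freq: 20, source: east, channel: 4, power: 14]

Accepted, Accepted

The distinguishing property — freq ≥ 14 AND freq ≤ 26 — holds for all the 'Accepted' cases and none of the 'Rejected' cases.
[freq: 26, source: north, channel: 4, power: 10] → freq = 26 → Accepted.
[freq: 20, source: east, channel: 4, power: 14] → freq = 20 → Accepted.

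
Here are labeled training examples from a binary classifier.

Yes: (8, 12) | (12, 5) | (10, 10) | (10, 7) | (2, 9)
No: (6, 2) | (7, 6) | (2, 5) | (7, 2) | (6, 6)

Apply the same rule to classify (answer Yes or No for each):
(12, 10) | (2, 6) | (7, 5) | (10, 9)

'Yes' ⟺ max ≥ 8.
(12, 10): max 12 — meets the rule, so Yes.
(2, 6): max 6 — lacks this property, so No.
(7, 5): max 7 — lacks this property, so No.
(10, 9): max 10 — meets the rule, so Yes.

Yes, No, No, Yes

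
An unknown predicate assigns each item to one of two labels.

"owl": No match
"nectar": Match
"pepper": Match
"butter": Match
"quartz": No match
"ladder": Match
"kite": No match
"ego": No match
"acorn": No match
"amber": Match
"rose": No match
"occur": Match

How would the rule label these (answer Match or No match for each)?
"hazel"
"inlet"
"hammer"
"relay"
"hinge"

No match, No match, Match, No match, No match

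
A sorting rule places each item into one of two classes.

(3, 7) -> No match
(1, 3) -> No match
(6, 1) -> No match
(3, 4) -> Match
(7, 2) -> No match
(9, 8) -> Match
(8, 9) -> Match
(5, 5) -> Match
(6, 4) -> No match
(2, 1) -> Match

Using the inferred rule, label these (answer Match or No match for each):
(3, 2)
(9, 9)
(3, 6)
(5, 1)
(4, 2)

Match, Match, No match, No match, No match

Every 'Match' example satisfies: |first − second| ≤ 1. None of the 'No match' examples do.
(3, 2) → |3−2| = 1 → Match. (9, 9) → |9−9| = 0 → Match. (3, 6) → |3−6| = 3 → No match. (5, 1) → |5−1| = 4 → No match. (4, 2) → |4−2| = 2 → No match.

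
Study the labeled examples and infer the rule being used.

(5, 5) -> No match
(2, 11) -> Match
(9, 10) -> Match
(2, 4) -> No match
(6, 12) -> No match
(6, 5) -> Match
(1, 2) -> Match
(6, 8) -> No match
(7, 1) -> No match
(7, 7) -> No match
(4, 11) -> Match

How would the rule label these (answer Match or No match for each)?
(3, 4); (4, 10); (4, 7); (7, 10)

Every 'Match' example satisfies: sum is odd. None of the 'No match' examples do.
(3, 4): 3+4 = 7, matches → Match.
(4, 10): 4+10 = 14, doesn't qualify → No match.
(4, 7): 4+7 = 11, matches → Match.
(7, 10): 7+10 = 17, matches → Match.

Match, No match, Match, Match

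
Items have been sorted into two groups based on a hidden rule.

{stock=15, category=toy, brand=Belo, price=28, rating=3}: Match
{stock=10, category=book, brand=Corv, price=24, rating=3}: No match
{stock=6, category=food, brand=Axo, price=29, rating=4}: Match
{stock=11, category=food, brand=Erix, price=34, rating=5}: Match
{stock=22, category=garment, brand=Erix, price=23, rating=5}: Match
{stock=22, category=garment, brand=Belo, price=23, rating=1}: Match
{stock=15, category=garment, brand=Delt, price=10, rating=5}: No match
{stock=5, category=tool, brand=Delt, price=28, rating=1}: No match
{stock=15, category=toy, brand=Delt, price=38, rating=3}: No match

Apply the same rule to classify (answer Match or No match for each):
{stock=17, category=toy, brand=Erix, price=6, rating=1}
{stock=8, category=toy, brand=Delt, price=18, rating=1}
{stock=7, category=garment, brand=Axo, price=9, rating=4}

A rule that fits every label: brand is not Delt AND price ≠ 24 — true of each 'Match' example, false of each 'No match' one.
{stock=17, category=toy, brand=Erix, price=6, rating=1} → brand is Erix, price = 6 → Match.
{stock=8, category=toy, brand=Delt, price=18, rating=1} → brand is Delt, price = 18 → No match.
{stock=7, category=garment, brand=Axo, price=9, rating=4} → brand is Axo, price = 9 → Match.

Match, No match, Match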